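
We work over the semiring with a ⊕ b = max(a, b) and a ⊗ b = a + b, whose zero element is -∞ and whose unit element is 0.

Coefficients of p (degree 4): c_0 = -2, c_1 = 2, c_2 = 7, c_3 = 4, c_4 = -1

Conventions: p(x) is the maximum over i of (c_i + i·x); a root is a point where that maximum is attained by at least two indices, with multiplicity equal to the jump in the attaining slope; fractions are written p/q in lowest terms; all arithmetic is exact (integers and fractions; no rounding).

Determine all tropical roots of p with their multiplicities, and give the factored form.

hull edge (i=0, c=-2) to (i=2, c=7): slope 9/2, span 2
hull edge (i=2, c=7) to (i=3, c=4): slope -3, span 1
hull edge (i=3, c=4) to (i=4, c=-1): slope -5, span 1
Factored form: p(x) = -1 ⊗ (x ⊕ (-9/2)) ⊗ (x ⊕ (-9/2)) ⊗ (x ⊕ 3) ⊗ (x ⊕ 5)
Answer: roots = -9/2 (mult 2), 3 (mult 1), 5 (mult 1)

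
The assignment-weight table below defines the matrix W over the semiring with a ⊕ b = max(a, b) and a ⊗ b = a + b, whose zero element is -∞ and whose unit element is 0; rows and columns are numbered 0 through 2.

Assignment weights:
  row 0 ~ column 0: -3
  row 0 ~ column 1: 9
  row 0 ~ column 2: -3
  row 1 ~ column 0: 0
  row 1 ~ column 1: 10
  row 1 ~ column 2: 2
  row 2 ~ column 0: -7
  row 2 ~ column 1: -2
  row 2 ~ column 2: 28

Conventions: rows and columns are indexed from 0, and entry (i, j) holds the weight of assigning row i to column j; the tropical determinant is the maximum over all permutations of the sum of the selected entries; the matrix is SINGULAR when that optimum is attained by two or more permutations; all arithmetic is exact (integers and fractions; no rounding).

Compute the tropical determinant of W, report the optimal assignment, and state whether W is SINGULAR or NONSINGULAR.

σ = (0, 1, 2): (-3) + 10 + 28 = 35
σ = (0, 2, 1): (-3) + 2 + (-2) = -3
σ = (1, 0, 2): 9 + 0 + 28 = 37
σ = (1, 2, 0): 9 + 2 + (-7) = 4
σ = (2, 0, 1): (-3) + 0 + (-2) = -5
σ = (2, 1, 0): (-3) + 10 + (-7) = 0
Optimal value attained by: σ = (1, 0, 2).
Answer: det⊕(W) = 37; verdict: NONSINGULAR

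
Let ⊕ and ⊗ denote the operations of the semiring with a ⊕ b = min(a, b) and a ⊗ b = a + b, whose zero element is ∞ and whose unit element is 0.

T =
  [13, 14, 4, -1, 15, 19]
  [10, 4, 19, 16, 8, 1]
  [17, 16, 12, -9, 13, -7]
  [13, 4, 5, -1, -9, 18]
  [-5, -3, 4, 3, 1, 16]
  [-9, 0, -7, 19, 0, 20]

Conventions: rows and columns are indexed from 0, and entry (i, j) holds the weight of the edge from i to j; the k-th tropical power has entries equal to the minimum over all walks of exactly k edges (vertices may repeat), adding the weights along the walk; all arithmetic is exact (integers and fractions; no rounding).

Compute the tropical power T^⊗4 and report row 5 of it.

T^⊗2:
  [10, 3, 4, -5, -10, -3]
  [-8, 1, -6, 9, 1, 5]
  [-16, -7, -14, -10, -18, 5]
  [-14, -12, -5, -6, -10, -2]
  [-4, -2, -1, -6, -6, -3]
  [-5, -3, -5, -16, 1, -14]
T^⊗3:
  [-15, -13, -10, -7, -14, -3]
  [-4, -2, -4, -15, 0, -13]
  [-23, -21, -14, -23, -19, -21]
  [-15, -13, -10, -15, -15, -12]
  [-12, -9, -10, -10, -15, -8]
  [-23, -14, -21, -17, -25, -12]
T^⊗4:
  [-19, -17, -11, -19, -16, -17]
  [-22, -13, -20, -16, -24, -11]
  [-30, -22, -28, -24, -32, -21]
  [-21, -18, -19, -19, -24, -17]
  [-20, -18, -15, -19, -19, -17]
  [-30, -28, -21, -30, -26, -28]
Answer: row 5 of T^⊗4 = [-30, -28, -21, -30, -26, -28]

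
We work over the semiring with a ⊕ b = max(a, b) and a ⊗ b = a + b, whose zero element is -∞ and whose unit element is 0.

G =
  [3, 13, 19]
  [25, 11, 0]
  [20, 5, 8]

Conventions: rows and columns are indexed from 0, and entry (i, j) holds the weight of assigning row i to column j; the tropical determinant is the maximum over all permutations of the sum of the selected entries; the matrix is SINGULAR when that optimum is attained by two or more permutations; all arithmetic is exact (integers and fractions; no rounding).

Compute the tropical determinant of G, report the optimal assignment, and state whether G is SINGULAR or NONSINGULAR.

σ = (0, 1, 2): 3 + 11 + 8 = 22
σ = (0, 2, 1): 3 + 0 + 5 = 8
σ = (1, 0, 2): 13 + 25 + 8 = 46
σ = (1, 2, 0): 13 + 0 + 20 = 33
σ = (2, 0, 1): 19 + 25 + 5 = 49
σ = (2, 1, 0): 19 + 11 + 20 = 50
Optimal value attained by: σ = (2, 1, 0).
Answer: det⊕(G) = 50; verdict: NONSINGULAR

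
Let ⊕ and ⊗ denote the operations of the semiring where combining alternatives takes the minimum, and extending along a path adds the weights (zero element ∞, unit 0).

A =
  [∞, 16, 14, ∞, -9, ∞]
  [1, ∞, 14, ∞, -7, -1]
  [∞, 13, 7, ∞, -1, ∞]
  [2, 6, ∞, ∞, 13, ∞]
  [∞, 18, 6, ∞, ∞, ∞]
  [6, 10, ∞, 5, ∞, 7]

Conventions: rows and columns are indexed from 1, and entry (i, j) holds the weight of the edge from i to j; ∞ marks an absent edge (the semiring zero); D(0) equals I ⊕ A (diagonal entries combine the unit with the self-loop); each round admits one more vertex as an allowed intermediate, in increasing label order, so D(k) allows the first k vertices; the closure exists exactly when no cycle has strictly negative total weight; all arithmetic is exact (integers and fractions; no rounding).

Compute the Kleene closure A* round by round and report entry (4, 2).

D(0):
  [0, 16, 14, ∞, -9, ∞]
  [1, 0, 14, ∞, -7, -1]
  [∞, 13, 0, ∞, -1, ∞]
  [2, 6, ∞, 0, 13, ∞]
  [∞, 18, 6, ∞, 0, ∞]
  [6, 10, ∞, 5, ∞, 0]
D(1):
  [0, 16, 14, ∞, -9, ∞]
  [1, 0, 14, ∞, -8, -1]
  [∞, 13, 0, ∞, -1, ∞]
  [2, 6, 16, 0, -7, ∞]
  [∞, 18, 6, ∞, 0, ∞]
  [6, 10, 20, 5, -3, 0]
D(2):
  [0, 16, 14, ∞, -9, 15]
  [1, 0, 14, ∞, -8, -1]
  [14, 13, 0, ∞, -1, 12]
  [2, 6, 16, 0, -7, 5]
  [19, 18, 6, ∞, 0, 17]
  [6, 10, 20, 5, -3, 0]
D(3):
  [0, 16, 14, ∞, -9, 15]
  [1, 0, 14, ∞, -8, -1]
  [14, 13, 0, ∞, -1, 12]
  [2, 6, 16, 0, -7, 5]
  [19, 18, 6, ∞, 0, 17]
  [6, 10, 20, 5, -3, 0]
D(4):
  [0, 16, 14, ∞, -9, 15]
  [1, 0, 14, ∞, -8, -1]
  [14, 13, 0, ∞, -1, 12]
  [2, 6, 16, 0, -7, 5]
  [19, 18, 6, ∞, 0, 17]
  [6, 10, 20, 5, -3, 0]
D(5):
  [0, 9, -3, ∞, -9, 8]
  [1, 0, -2, ∞, -8, -1]
  [14, 13, 0, ∞, -1, 12]
  [2, 6, -1, 0, -7, 5]
  [19, 18, 6, ∞, 0, 17]
  [6, 10, 3, 5, -3, 0]
D(6):
  [0, 9, -3, 13, -9, 8]
  [1, 0, -2, 4, -8, -1]
  [14, 13, 0, 17, -1, 12]
  [2, 6, -1, 0, -7, 5]
  [19, 18, 6, 22, 0, 17]
  [6, 10, 3, 5, -3, 0]
Answer: A*[4][2] = 6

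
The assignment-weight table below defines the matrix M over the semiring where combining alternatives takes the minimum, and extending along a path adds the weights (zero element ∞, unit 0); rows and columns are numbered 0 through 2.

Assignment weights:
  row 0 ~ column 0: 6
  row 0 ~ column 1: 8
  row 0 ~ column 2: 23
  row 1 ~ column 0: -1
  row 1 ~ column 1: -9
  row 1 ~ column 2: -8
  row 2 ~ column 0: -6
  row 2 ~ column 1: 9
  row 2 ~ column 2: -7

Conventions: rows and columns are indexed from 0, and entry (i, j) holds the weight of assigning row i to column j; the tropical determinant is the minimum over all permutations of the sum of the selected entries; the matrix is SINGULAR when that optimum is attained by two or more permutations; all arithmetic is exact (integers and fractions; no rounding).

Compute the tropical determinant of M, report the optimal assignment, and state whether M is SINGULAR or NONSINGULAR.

σ = (0, 1, 2): 6 + (-9) + (-7) = -10
σ = (0, 2, 1): 6 + (-8) + 9 = 7
σ = (1, 0, 2): 8 + (-1) + (-7) = 0
σ = (1, 2, 0): 8 + (-8) + (-6) = -6
σ = (2, 0, 1): 23 + (-1) + 9 = 31
σ = (2, 1, 0): 23 + (-9) + (-6) = 8
Optimal value attained by: σ = (0, 1, 2).
Answer: det⊕(M) = -10; verdict: NONSINGULAR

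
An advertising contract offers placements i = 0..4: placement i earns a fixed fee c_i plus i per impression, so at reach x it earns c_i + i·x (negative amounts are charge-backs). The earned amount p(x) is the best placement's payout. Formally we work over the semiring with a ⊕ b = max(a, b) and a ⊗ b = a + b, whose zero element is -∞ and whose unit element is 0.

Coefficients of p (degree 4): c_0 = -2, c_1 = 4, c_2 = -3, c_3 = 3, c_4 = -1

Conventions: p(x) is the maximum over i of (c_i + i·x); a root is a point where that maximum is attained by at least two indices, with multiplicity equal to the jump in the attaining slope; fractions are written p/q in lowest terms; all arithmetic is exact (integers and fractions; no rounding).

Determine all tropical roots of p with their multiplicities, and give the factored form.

hull edge (i=0, c=-2) to (i=1, c=4): slope 6, span 1
hull edge (i=1, c=4) to (i=3, c=3): slope -1/2, span 2
hull edge (i=3, c=3) to (i=4, c=-1): slope -4, span 1
Factored form: p(x) = -1 ⊗ (x ⊕ (-6)) ⊗ (x ⊕ 1/2) ⊗ (x ⊕ 1/2) ⊗ (x ⊕ 4)
Answer: roots = -6 (mult 1), 1/2 (mult 2), 4 (mult 1)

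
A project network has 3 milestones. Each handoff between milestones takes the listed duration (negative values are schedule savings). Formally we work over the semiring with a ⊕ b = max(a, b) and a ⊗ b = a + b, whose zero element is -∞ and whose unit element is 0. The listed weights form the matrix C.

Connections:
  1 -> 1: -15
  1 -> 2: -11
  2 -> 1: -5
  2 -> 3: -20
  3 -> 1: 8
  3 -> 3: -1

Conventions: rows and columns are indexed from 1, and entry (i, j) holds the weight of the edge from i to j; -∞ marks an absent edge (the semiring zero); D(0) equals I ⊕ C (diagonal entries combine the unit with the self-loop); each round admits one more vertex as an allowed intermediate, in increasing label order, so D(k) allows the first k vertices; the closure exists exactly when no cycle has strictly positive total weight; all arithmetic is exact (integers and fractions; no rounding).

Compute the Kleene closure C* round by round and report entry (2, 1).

D(0):
  [0, -11, -∞]
  [-5, 0, -20]
  [8, -∞, 0]
D(1):
  [0, -11, -∞]
  [-5, 0, -20]
  [8, -3, 0]
D(2):
  [0, -11, -31]
  [-5, 0, -20]
  [8, -3, 0]
D(3):
  [0, -11, -31]
  [-5, 0, -20]
  [8, -3, 0]
Answer: C*[2][1] = -5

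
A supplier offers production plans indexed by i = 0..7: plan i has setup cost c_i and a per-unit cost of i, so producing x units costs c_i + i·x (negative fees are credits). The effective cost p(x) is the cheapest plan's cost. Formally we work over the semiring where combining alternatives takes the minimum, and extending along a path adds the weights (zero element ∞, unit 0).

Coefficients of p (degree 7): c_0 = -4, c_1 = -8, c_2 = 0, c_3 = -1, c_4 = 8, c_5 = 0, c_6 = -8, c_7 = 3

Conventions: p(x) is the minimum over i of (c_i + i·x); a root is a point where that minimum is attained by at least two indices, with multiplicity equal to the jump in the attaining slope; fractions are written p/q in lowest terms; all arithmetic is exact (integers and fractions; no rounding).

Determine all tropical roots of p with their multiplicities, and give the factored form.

hull edge (i=0, c=-4) to (i=1, c=-8): slope -4, span 1
hull edge (i=1, c=-8) to (i=6, c=-8): slope 0, span 5
hull edge (i=6, c=-8) to (i=7, c=3): slope 11, span 1
Factored form: p(x) = 3 ⊗ (x ⊕ (-11)) ⊗ (x ⊕ 0) ⊗ (x ⊕ 0) ⊗ (x ⊕ 0) ⊗ (x ⊕ 0) ⊗ (x ⊕ 0) ⊗ (x ⊕ 4)
Answer: roots = -11 (mult 1), 0 (mult 5), 4 (mult 1)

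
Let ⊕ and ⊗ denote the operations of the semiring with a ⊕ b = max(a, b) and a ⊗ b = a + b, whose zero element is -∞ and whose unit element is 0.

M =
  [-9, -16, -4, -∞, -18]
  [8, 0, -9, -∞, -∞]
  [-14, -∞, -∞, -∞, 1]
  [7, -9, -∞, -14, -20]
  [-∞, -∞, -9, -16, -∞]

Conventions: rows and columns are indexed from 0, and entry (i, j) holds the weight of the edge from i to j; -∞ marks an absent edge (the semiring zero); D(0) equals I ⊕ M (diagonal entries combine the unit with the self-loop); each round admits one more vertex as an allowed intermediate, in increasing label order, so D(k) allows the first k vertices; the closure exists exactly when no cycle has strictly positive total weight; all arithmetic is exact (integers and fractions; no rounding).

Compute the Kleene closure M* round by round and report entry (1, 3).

D(0):
  [0, -16, -4, -∞, -18]
  [8, 0, -9, -∞, -∞]
  [-14, -∞, 0, -∞, 1]
  [7, -9, -∞, 0, -20]
  [-∞, -∞, -9, -16, 0]
D(1):
  [0, -16, -4, -∞, -18]
  [8, 0, 4, -∞, -10]
  [-14, -30, 0, -∞, 1]
  [7, -9, 3, 0, -11]
  [-∞, -∞, -9, -16, 0]
D(2):
  [0, -16, -4, -∞, -18]
  [8, 0, 4, -∞, -10]
  [-14, -30, 0, -∞, 1]
  [7, -9, 3, 0, -11]
  [-∞, -∞, -9, -16, 0]
D(3):
  [0, -16, -4, -∞, -3]
  [8, 0, 4, -∞, 5]
  [-14, -30, 0, -∞, 1]
  [7, -9, 3, 0, 4]
  [-23, -39, -9, -16, 0]
D(4):
  [0, -16, -4, -∞, -3]
  [8, 0, 4, -∞, 5]
  [-14, -30, 0, -∞, 1]
  [7, -9, 3, 0, 4]
  [-9, -25, -9, -16, 0]
D(5):
  [0, -16, -4, -19, -3]
  [8, 0, 4, -11, 5]
  [-8, -24, 0, -15, 1]
  [7, -9, 3, 0, 4]
  [-9, -25, -9, -16, 0]
Answer: M*[1][3] = -11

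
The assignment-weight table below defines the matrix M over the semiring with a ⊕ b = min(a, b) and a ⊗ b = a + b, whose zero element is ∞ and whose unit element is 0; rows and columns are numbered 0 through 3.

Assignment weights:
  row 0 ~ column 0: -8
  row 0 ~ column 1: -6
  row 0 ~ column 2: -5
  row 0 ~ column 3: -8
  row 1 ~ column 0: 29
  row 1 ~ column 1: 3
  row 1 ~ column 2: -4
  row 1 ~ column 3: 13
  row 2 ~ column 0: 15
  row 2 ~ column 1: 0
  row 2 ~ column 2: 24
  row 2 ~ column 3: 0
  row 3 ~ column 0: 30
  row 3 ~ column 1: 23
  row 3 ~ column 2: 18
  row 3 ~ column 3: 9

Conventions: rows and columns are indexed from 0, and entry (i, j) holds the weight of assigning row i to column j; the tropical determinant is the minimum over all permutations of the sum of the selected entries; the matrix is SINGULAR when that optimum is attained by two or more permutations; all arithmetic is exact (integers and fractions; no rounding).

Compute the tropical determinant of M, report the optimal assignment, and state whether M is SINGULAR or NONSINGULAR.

σ = (0, 1, 2, 3): (-8) + 3 + 24 + 9 = 28
σ = (0, 1, 3, 2): (-8) + 3 + 0 + 18 = 13
σ = (0, 2, 1, 3): (-8) + (-4) + 0 + 9 = -3
σ = (0, 2, 3, 1): (-8) + (-4) + 0 + 23 = 11
σ = (0, 3, 1, 2): (-8) + 13 + 0 + 18 = 23
σ = (0, 3, 2, 1): (-8) + 13 + 24 + 23 = 52
σ = (1, 0, 2, 3): (-6) + 29 + 24 + 9 = 56
σ = (1, 0, 3, 2): (-6) + 29 + 0 + 18 = 41
σ = (1, 2, 0, 3): (-6) + (-4) + 15 + 9 = 14
σ = (1, 2, 3, 0): (-6) + (-4) + 0 + 30 = 20
σ = (1, 3, 0, 2): (-6) + 13 + 15 + 18 = 40
σ = (1, 3, 2, 0): (-6) + 13 + 24 + 30 = 61
σ = (2, 0, 1, 3): (-5) + 29 + 0 + 9 = 33
σ = (2, 0, 3, 1): (-5) + 29 + 0 + 23 = 47
σ = (2, 1, 0, 3): (-5) + 3 + 15 + 9 = 22
σ = (2, 1, 3, 0): (-5) + 3 + 0 + 30 = 28
σ = (2, 3, 0, 1): (-5) + 13 + 15 + 23 = 46
σ = (2, 3, 1, 0): (-5) + 13 + 0 + 30 = 38
σ = (3, 0, 1, 2): (-8) + 29 + 0 + 18 = 39
σ = (3, 0, 2, 1): (-8) + 29 + 24 + 23 = 68
σ = (3, 1, 0, 2): (-8) + 3 + 15 + 18 = 28
σ = (3, 1, 2, 0): (-8) + 3 + 24 + 30 = 49
σ = (3, 2, 0, 1): (-8) + (-4) + 15 + 23 = 26
σ = (3, 2, 1, 0): (-8) + (-4) + 0 + 30 = 18
Optimal value attained by: σ = (0, 2, 1, 3).
Answer: det⊕(M) = -3; verdict: NONSINGULAR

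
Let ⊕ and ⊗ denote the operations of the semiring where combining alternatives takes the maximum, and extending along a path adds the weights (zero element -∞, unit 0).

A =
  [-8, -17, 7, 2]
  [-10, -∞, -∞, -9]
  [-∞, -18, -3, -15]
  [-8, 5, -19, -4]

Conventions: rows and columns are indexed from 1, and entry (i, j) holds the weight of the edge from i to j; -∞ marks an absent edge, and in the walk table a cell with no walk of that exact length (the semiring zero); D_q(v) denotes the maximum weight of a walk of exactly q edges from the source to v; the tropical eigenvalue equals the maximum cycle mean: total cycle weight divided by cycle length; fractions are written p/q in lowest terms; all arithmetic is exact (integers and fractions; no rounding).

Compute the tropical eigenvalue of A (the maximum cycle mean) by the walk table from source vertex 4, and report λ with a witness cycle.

q=0: [-∞, -∞, -∞, 0]
q=1: [-8, 5, -19, -4]
q=2: [-5, 1, -1, -4]
q=3: [-9, 1, 2, -3]
q=4: [-9, 2, -1, -7]
Optimal cycle mean attained by: cycle 1->4->2->1, total 2 + 5 + (-10), length 3.
Answer: λ = -1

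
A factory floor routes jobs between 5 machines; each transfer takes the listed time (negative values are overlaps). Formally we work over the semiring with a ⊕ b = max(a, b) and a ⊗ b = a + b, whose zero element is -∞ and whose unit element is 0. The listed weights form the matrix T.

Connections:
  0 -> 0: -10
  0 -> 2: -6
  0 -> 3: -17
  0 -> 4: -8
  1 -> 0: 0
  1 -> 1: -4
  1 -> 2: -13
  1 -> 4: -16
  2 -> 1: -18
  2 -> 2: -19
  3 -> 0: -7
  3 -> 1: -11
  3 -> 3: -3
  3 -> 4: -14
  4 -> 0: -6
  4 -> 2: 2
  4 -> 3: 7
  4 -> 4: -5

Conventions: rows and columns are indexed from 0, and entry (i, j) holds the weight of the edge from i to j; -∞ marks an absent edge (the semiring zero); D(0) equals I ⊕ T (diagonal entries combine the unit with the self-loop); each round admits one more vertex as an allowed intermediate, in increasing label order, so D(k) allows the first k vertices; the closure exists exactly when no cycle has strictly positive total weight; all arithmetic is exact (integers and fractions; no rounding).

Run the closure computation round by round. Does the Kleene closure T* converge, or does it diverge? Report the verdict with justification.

D(0):
  [0, -∞, -6, -17, -8]
  [0, 0, -13, -∞, -16]
  [-∞, -18, 0, -∞, -∞]
  [-7, -11, -∞, 0, -14]
  [-6, -∞, 2, 7, 0]
D(1):
  [0, -∞, -6, -17, -8]
  [0, 0, -6, -17, -8]
  [-∞, -18, 0, -∞, -∞]
  [-7, -11, -13, 0, -14]
  [-6, -∞, 2, 7, 0]
D(2):
  [0, -∞, -6, -17, -8]
  [0, 0, -6, -17, -8]
  [-18, -18, 0, -35, -26]
  [-7, -11, -13, 0, -14]
  [-6, -∞, 2, 7, 0]
D(3):
  [0, -24, -6, -17, -8]
  [0, 0, -6, -17, -8]
  [-18, -18, 0, -35, -26]
  [-7, -11, -13, 0, -14]
  [-6, -16, 2, 7, 0]
D(4):
  [0, -24, -6, -17, -8]
  [0, 0, -6, -17, -8]
  [-18, -18, 0, -35, -26]
  [-7, -11, -13, 0, -14]
  [0, -4, 2, 7, 0]
D(5):
  [0, -12, -6, -1, -8]
  [0, 0, -6, -1, -8]
  [-18, -18, 0, -19, -26]
  [-7, -11, -12, 0, -14]
  [0, -4, 2, 7, 0]
Key observation: every diagonal entry stays at the unit through all rounds, so no improving cycle exists.
Answer: CONVERGES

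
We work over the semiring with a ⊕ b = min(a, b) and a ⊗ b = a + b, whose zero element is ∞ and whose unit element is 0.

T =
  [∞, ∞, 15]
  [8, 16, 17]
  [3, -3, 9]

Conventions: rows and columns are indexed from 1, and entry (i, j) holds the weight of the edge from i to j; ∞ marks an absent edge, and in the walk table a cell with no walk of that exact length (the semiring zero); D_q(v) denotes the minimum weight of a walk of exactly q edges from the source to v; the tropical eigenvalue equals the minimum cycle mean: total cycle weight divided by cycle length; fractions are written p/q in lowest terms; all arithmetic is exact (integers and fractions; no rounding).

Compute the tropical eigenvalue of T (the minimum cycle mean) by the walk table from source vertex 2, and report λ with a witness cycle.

q=0: [∞, 0, ∞]
q=1: [8, 16, 17]
q=2: [20, 14, 23]
q=3: [22, 20, 31]
Optimal cycle mean attained by: cycle 1->3->2->1, total 15 + (-3) + 8, length 3.
Answer: λ = 20/3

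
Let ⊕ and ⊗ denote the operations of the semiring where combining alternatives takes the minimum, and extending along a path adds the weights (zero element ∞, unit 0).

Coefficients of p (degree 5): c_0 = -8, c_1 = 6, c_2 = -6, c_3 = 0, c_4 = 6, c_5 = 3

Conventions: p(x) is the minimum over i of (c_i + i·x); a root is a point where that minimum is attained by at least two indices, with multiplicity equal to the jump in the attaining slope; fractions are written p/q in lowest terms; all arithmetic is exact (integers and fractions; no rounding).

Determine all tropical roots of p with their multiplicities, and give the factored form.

hull edge (i=0, c=-8) to (i=2, c=-6): slope 1, span 2
hull edge (i=2, c=-6) to (i=5, c=3): slope 3, span 3
Factored form: p(x) = 3 ⊗ (x ⊕ (-3)) ⊗ (x ⊕ (-3)) ⊗ (x ⊕ (-3)) ⊗ (x ⊕ (-1)) ⊗ (x ⊕ (-1))
Answer: roots = -3 (mult 3), -1 (mult 2)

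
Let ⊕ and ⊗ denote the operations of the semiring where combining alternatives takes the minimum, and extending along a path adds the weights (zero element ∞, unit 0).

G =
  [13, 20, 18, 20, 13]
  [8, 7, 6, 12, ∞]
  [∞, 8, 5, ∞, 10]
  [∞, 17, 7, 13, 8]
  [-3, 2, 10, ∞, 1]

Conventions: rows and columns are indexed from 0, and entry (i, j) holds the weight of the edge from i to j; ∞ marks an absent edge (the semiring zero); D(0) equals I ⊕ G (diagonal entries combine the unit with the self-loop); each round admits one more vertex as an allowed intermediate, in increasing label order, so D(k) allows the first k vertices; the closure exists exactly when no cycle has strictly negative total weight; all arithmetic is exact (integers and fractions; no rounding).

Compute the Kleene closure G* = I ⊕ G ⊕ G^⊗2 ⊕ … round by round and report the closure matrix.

D(0):
  [0, 20, 18, 20, 13]
  [8, 0, 6, 12, ∞]
  [∞, 8, 0, ∞, 10]
  [∞, 17, 7, 0, 8]
  [-3, 2, 10, ∞, 0]
D(1):
  [0, 20, 18, 20, 13]
  [8, 0, 6, 12, 21]
  [∞, 8, 0, ∞, 10]
  [∞, 17, 7, 0, 8]
  [-3, 2, 10, 17, 0]
D(2):
  [0, 20, 18, 20, 13]
  [8, 0, 6, 12, 21]
  [16, 8, 0, 20, 10]
  [25, 17, 7, 0, 8]
  [-3, 2, 8, 14, 0]
D(3):
  [0, 20, 18, 20, 13]
  [8, 0, 6, 12, 16]
  [16, 8, 0, 20, 10]
  [23, 15, 7, 0, 8]
  [-3, 2, 8, 14, 0]
D(4):
  [0, 20, 18, 20, 13]
  [8, 0, 6, 12, 16]
  [16, 8, 0, 20, 10]
  [23, 15, 7, 0, 8]
  [-3, 2, 8, 14, 0]
D(5):
  [0, 15, 18, 20, 13]
  [8, 0, 6, 12, 16]
  [7, 8, 0, 20, 10]
  [5, 10, 7, 0, 8]
  [-3, 2, 8, 14, 0]
Answer: G* = [[0, 15, 18, 20, 13], [8, 0, 6, 12, 16], [7, 8, 0, 20, 10], [5, 10, 7, 0, 8], [-3, 2, 8, 14, 0]]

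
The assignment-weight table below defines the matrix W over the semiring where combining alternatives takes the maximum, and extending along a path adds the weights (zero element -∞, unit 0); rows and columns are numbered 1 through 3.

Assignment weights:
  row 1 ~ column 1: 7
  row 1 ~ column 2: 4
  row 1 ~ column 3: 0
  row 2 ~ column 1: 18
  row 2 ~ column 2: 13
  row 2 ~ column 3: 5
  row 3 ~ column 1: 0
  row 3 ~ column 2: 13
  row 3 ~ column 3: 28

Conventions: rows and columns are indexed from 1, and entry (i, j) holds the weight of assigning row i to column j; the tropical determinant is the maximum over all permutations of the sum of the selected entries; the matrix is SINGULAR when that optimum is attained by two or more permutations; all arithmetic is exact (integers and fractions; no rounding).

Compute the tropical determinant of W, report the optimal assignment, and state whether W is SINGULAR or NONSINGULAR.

σ = (1, 2, 3): 7 + 13 + 28 = 48
σ = (1, 3, 2): 7 + 5 + 13 = 25
σ = (2, 1, 3): 4 + 18 + 28 = 50
σ = (2, 3, 1): 4 + 5 + 0 = 9
σ = (3, 1, 2): 0 + 18 + 13 = 31
σ = (3, 2, 1): 0 + 13 + 0 = 13
Optimal value attained by: σ = (2, 1, 3).
Answer: det⊕(W) = 50; verdict: NONSINGULAR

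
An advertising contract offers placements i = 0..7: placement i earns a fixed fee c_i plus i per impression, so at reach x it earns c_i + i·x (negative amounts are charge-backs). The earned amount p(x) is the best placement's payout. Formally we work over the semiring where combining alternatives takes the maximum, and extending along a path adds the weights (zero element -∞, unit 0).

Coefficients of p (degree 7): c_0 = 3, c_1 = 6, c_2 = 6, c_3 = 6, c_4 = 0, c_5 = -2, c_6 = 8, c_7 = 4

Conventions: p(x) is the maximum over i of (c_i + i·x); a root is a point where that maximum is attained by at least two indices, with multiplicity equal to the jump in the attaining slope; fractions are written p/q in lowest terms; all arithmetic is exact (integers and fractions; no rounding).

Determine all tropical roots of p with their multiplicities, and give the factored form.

hull edge (i=0, c=3) to (i=1, c=6): slope 3, span 1
hull edge (i=1, c=6) to (i=6, c=8): slope 2/5, span 5
hull edge (i=6, c=8) to (i=7, c=4): slope -4, span 1
Factored form: p(x) = 4 ⊗ (x ⊕ (-3)) ⊗ (x ⊕ (-2/5)) ⊗ (x ⊕ (-2/5)) ⊗ (x ⊕ (-2/5)) ⊗ (x ⊕ (-2/5)) ⊗ (x ⊕ (-2/5)) ⊗ (x ⊕ 4)
Answer: roots = -3 (mult 1), -2/5 (mult 5), 4 (mult 1)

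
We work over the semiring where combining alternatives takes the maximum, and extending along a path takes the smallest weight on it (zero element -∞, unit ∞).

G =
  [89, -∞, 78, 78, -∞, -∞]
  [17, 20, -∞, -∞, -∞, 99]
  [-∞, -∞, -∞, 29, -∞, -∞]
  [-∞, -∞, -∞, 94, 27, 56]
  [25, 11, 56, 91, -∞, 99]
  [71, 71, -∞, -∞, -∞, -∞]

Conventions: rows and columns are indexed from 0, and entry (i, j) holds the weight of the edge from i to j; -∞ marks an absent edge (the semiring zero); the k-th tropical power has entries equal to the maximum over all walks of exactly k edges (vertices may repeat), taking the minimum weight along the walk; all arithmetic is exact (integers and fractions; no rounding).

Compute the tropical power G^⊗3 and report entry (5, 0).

G^⊗2:
  [89, -∞, 78, 78, 27, 56]
  [71, 71, 17, 17, -∞, 20]
  [-∞, -∞, -∞, 29, 27, 29]
  [56, 56, 27, 94, 27, 56]
  [71, 71, 25, 91, 27, 56]
  [71, 20, 71, 71, -∞, 71]
G^⊗3:
  [89, 56, 78, 78, 27, 56]
  [71, 20, 71, 71, 17, 71]
  [29, 29, 27, 29, 27, 29]
  [56, 56, 56, 94, 27, 56]
  [71, 56, 71, 91, 27, 71]
  [71, 71, 71, 71, 27, 56]
Key observation: the optimum is the walk 5->0->0->0, with weight 71 min 89 min 89 = 71.
Optimal value attained by: walk 5->0->0->0.
Answer: (G^⊗3)[5][0] = 71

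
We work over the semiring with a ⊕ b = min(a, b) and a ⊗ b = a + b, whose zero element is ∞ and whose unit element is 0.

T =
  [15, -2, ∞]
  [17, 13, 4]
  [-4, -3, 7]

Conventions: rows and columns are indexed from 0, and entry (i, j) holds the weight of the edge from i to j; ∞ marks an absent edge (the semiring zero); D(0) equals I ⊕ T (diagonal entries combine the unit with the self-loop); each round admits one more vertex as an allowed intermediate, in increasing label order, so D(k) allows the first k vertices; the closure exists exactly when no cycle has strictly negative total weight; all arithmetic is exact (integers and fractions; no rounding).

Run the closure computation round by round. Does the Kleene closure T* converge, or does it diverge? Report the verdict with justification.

D(0):
  [0, -2, ∞]
  [17, 0, 4]
  [-4, -3, 0]
D(1):
  [0, -2, ∞]
  [17, 0, 4]
  [-4, -6, 0]
Detection: at round 2, diagonal entry (2, 2) turns strictly negative.
Key observation: the cycle 2->0->1->2 has total weight (-4) + (-2) + 4, which is strictly negative.
Answer: DIVERGES — negative cycle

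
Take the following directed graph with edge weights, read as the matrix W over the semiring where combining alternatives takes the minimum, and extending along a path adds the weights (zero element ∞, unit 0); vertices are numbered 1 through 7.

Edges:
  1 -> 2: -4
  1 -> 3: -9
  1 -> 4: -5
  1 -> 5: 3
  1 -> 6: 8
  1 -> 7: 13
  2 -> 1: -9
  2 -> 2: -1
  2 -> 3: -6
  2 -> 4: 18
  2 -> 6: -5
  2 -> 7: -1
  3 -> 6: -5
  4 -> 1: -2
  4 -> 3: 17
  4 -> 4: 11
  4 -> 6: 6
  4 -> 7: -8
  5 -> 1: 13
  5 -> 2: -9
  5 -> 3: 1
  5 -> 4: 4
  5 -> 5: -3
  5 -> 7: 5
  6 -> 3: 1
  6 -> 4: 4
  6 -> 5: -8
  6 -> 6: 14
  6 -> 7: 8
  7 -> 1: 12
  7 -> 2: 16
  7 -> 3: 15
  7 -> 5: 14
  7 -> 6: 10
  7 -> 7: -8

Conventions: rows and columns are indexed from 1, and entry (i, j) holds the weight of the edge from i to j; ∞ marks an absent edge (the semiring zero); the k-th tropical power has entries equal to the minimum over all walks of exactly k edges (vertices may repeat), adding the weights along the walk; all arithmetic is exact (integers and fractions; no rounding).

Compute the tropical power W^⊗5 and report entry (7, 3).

W^⊗2:
  [-13, -6, -10, 6, 0, -14, -13]
  [-10, -13, -18, -14, -13, -11, -9]
  [∞, ∞, -4, -1, -13, 9, 3]
  [4, -6, -11, -7, -2, 2, -16]
  [-18, -12, -15, 1, -6, -14, -10]
  [2, -17, -7, -4, -11, -4, -4]
  [4, 5, 3, 7, 2, 2, -16]
W^⊗3:
  [-15, -17, -22, -18, -22, -15, -21]
  [-22, -22, -19, -15, -19, -23, -22]
  [-3, -22, -12, -9, -16, -9, -9]
  [-15, -11, -12, -1, -6, -16, -24]
  [-21, -22, -27, -23, -22, -20, -18]
  [-26, -20, -23, -7, -14, -22, -18]
  [-4, -7, -5, -1, -6, -6, -24]
W^⊗4:
  [-26, -31, -24, -20, -25, -27, -29]
  [-31, -28, -31, -27, -31, -27, -30]
  [-31, -25, -28, -12, -19, -27, -23]
  [-20, -19, -24, -20, -24, -17, -32]
  [-31, -31, -30, -26, -28, -32, -31]
  [-29, -30, -35, -31, -30, -28, -26]
  [-16, -15, -13, -9, -14, -14, -32]
W^⊗5:
  [-40, -34, -37, -31, -35, -36, -37]
  [-37, -40, -40, -36, -35, -36, -38]
  [-34, -35, -40, -36, -35, -33, -31]
  [-28, -33, -29, -25, -27, -29, -40]
  [-40, -37, -40, -36, -40, -36, -39]
  [-39, -39, -38, -34, -36, -40, -39]
  [-24, -23, -25, -21, -22, -22, -40]
Key observation: the optimum is the walk 7->6->5->2->1->3, with weight 10 + (-8) + (-9) + (-9) + (-9) = -25.
Optimal value attained by: walk 7->6->5->2->1->3.
Answer: (W^⊗5)[7][3] = -25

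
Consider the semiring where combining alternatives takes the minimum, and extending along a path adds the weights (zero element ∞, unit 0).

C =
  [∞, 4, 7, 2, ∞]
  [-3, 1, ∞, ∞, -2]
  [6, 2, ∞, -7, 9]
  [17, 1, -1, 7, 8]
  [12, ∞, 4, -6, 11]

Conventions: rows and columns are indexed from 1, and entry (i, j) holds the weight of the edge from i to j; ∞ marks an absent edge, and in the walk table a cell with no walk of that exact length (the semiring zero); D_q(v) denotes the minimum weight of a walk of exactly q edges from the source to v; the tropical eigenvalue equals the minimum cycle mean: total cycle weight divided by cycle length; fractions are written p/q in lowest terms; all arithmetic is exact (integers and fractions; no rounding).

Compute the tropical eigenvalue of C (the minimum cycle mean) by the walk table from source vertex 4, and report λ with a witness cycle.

q=0: [∞, ∞, ∞, 0, ∞]
q=1: [17, 1, -1, 7, 8]
q=2: [-2, 1, 6, -8, -1]
q=3: [-2, -7, -9, -7, -1]
q=4: [-10, -7, -8, -16, -9]
q=5: [-10, -15, -17, -15, -9]
Optimal cycle mean attained by: cycle 3->4->3, total (-7) + (-1), length 2.
Answer: λ = -4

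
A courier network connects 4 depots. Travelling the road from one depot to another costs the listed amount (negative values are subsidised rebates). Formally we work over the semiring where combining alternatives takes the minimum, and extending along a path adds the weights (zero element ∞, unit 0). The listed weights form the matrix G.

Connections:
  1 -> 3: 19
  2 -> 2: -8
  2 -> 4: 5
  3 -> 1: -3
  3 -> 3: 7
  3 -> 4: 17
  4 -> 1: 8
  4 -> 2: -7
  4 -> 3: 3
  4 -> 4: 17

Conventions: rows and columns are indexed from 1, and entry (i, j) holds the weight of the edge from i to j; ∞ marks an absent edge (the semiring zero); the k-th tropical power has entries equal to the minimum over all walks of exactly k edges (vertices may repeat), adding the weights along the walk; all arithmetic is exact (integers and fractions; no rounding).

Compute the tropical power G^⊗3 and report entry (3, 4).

G^⊗2:
  [16, ∞, 26, 36]
  [13, -16, 8, -3]
  [4, 10, 14, 24]
  [0, -15, 10, -2]
G^⊗3:
  [23, 29, 33, 43]
  [5, -24, 0, -11]
  [11, 2, 21, 15]
  [6, -23, 1, -10]
Key observation: the optimum is the walk 3->4->2->4, with weight 17 + (-7) + 5 = 15.
Optimal value attained by: walk 3->4->2->4.
Answer: (G^⊗3)[3][4] = 15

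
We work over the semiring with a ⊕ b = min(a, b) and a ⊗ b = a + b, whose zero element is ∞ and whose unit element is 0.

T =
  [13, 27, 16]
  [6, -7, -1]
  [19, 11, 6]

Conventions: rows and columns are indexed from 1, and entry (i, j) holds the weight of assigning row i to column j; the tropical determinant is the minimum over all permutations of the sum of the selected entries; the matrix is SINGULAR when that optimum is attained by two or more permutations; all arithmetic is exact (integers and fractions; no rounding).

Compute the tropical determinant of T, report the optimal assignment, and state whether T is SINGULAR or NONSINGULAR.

σ = (1, 2, 3): 13 + (-7) + 6 = 12
σ = (1, 3, 2): 13 + (-1) + 11 = 23
σ = (2, 1, 3): 27 + 6 + 6 = 39
σ = (2, 3, 1): 27 + (-1) + 19 = 45
σ = (3, 1, 2): 16 + 6 + 11 = 33
σ = (3, 2, 1): 16 + (-7) + 19 = 28
Optimal value attained by: σ = (1, 2, 3).
Answer: det⊕(T) = 12; verdict: NONSINGULAR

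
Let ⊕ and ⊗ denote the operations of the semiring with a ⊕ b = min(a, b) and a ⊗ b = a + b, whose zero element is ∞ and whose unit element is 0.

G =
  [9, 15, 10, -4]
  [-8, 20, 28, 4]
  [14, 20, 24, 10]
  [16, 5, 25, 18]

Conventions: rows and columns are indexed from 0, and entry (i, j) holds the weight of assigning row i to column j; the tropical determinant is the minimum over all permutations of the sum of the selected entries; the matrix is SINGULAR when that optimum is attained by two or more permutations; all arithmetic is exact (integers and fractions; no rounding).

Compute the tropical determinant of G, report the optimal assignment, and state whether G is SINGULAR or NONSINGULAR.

σ = (0, 1, 2, 3): 9 + 20 + 24 + 18 = 71
σ = (0, 1, 3, 2): 9 + 20 + 10 + 25 = 64
σ = (0, 2, 1, 3): 9 + 28 + 20 + 18 = 75
σ = (0, 2, 3, 1): 9 + 28 + 10 + 5 = 52
σ = (0, 3, 1, 2): 9 + 4 + 20 + 25 = 58
σ = (0, 3, 2, 1): 9 + 4 + 24 + 5 = 42
σ = (1, 0, 2, 3): 15 + (-8) + 24 + 18 = 49
σ = (1, 0, 3, 2): 15 + (-8) + 10 + 25 = 42
σ = (1, 2, 0, 3): 15 + 28 + 14 + 18 = 75
σ = (1, 2, 3, 0): 15 + 28 + 10 + 16 = 69
σ = (1, 3, 0, 2): 15 + 4 + 14 + 25 = 58
σ = (1, 3, 2, 0): 15 + 4 + 24 + 16 = 59
σ = (2, 0, 1, 3): 10 + (-8) + 20 + 18 = 40
σ = (2, 0, 3, 1): 10 + (-8) + 10 + 5 = 17
σ = (2, 1, 0, 3): 10 + 20 + 14 + 18 = 62
σ = (2, 1, 3, 0): 10 + 20 + 10 + 16 = 56
σ = (2, 3, 0, 1): 10 + 4 + 14 + 5 = 33
σ = (2, 3, 1, 0): 10 + 4 + 20 + 16 = 50
σ = (3, 0, 1, 2): (-4) + (-8) + 20 + 25 = 33
σ = (3, 0, 2, 1): (-4) + (-8) + 24 + 5 = 17
σ = (3, 1, 0, 2): (-4) + 20 + 14 + 25 = 55
σ = (3, 1, 2, 0): (-4) + 20 + 24 + 16 = 56
σ = (3, 2, 0, 1): (-4) + 28 + 14 + 5 = 43
σ = (3, 2, 1, 0): (-4) + 28 + 20 + 16 = 60
Optimal value attained by: σ = (2, 0, 3, 1).
Answer: det⊕(G) = 17; verdict: SINGULAR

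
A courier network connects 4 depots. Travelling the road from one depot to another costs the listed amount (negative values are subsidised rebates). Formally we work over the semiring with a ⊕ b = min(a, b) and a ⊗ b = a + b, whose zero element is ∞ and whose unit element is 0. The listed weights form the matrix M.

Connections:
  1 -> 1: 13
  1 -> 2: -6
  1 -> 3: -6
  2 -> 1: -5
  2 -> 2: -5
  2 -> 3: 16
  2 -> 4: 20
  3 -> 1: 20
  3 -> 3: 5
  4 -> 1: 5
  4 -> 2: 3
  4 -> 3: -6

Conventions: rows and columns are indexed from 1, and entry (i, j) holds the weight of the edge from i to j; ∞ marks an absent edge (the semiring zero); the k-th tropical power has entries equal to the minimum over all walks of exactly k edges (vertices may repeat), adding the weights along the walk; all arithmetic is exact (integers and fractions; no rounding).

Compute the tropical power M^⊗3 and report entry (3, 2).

M^⊗2:
  [-11, -11, -1, 14]
  [-10, -11, -11, 15]
  [25, 14, 10, ∞]
  [-2, -2, -1, 23]
M^⊗3:
  [-16, -17, -17, 9]
  [-16, -16, -16, 9]
  [9, 9, 15, 34]
  [-7, -8, -8, 18]
Key observation: the optimum is the walk 3->1->2->2, with weight 20 + (-6) + (-5) = 9.
Optimal value attained by: walk 3->1->2->2.
Answer: (M^⊗3)[3][2] = 9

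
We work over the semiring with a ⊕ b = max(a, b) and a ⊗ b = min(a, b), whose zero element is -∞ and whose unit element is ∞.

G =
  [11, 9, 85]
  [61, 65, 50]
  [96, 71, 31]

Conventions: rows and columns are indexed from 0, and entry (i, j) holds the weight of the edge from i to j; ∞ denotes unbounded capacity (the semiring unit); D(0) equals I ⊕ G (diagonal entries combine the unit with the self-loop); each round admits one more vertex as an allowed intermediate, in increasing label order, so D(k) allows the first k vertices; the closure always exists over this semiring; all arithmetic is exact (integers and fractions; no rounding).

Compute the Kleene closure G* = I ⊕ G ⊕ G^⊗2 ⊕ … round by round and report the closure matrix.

D(0):
  [∞, 9, 85]
  [61, ∞, 50]
  [96, 71, ∞]
D(1):
  [∞, 9, 85]
  [61, ∞, 61]
  [96, 71, ∞]
D(2):
  [∞, 9, 85]
  [61, ∞, 61]
  [96, 71, ∞]
D(3):
  [∞, 71, 85]
  [61, ∞, 61]
  [96, 71, ∞]
Answer: G* = [[∞, 71, 85], [61, ∞, 61], [96, 71, ∞]]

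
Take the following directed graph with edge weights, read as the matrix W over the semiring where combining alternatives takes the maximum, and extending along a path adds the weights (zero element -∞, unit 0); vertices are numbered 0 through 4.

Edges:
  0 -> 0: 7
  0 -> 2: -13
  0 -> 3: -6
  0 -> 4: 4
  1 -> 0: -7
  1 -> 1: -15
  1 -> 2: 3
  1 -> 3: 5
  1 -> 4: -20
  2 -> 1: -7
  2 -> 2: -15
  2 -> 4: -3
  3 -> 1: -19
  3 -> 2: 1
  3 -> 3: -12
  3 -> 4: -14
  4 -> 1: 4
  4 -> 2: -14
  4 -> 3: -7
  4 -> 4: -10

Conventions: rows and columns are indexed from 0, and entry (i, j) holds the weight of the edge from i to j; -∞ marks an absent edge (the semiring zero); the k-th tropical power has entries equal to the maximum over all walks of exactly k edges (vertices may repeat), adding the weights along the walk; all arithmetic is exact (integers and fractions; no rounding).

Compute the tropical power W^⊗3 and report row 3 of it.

W^⊗2:
  [14, 8, -5, 1, 11]
  [0, -4, 6, -7, 0]
  [-14, 1, -4, -2, -13]
  [-26, -6, -11, -14, -2]
  [-3, -6, 7, 9, -16]
W^⊗3:
  [21, 15, 11, 13, 18]
  [7, 4, -1, 1, 4]
  [-6, -9, 4, 6, -7]
  [-13, 2, -3, -1, -12]
  [4, 0, 10, -1, 4]
Answer: row 3 of W^⊗3 = [-13, 2, -3, -1, -12]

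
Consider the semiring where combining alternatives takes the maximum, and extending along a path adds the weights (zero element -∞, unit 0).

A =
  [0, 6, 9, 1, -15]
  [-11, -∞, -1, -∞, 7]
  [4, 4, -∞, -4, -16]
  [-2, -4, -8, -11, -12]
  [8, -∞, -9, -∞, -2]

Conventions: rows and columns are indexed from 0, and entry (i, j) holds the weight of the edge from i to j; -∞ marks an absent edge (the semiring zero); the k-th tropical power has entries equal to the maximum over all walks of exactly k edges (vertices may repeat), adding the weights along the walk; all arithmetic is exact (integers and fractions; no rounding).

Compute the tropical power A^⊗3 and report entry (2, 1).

A^⊗2:
  [13, 13, 9, 5, 13]
  [15, 3, -2, -5, 5]
  [4, 10, 13, 5, 11]
  [-2, 4, 7, -1, 3]
  [8, 14, 17, 9, -4]
A^⊗3:
  [21, 19, 22, 14, 20]
  [15, 21, 24, 16, 10]
  [19, 17, 13, 9, 17]
  [11, 11, 7, 3, 11]
  [21, 21, 17, 13, 21]
Key observation: the optimum is the walk 2->0->2->1, with weight 4 + 9 + 4 = 17.
Optimal value attained by: walk 2->0->2->1.
Answer: (A^⊗3)[2][1] = 17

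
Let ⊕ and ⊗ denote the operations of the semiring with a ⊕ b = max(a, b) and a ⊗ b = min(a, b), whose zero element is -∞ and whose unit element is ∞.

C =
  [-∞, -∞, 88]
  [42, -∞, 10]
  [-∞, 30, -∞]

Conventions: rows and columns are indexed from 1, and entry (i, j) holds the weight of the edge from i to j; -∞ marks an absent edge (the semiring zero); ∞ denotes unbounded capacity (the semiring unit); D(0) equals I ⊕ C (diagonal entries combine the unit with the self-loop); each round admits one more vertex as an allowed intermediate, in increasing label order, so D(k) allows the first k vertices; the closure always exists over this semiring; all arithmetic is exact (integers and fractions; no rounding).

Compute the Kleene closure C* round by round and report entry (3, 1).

D(0):
  [∞, -∞, 88]
  [42, ∞, 10]
  [-∞, 30, ∞]
D(1):
  [∞, -∞, 88]
  [42, ∞, 42]
  [-∞, 30, ∞]
D(2):
  [∞, -∞, 88]
  [42, ∞, 42]
  [30, 30, ∞]
D(3):
  [∞, 30, 88]
  [42, ∞, 42]
  [30, 30, ∞]
Answer: C*[3][1] = 30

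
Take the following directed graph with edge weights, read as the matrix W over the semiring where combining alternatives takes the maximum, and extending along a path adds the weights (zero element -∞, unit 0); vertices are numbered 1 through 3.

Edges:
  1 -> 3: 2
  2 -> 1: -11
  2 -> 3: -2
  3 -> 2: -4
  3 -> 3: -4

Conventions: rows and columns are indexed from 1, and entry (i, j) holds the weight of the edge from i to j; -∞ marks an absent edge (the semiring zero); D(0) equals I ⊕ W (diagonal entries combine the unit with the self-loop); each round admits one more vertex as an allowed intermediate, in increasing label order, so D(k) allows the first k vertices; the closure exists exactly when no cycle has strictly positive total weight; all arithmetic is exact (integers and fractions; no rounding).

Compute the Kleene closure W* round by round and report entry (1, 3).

D(0):
  [0, -∞, 2]
  [-11, 0, -2]
  [-∞, -4, 0]
D(1):
  [0, -∞, 2]
  [-11, 0, -2]
  [-∞, -4, 0]
D(2):
  [0, -∞, 2]
  [-11, 0, -2]
  [-15, -4, 0]
D(3):
  [0, -2, 2]
  [-11, 0, -2]
  [-15, -4, 0]
Answer: W*[1][3] = 2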